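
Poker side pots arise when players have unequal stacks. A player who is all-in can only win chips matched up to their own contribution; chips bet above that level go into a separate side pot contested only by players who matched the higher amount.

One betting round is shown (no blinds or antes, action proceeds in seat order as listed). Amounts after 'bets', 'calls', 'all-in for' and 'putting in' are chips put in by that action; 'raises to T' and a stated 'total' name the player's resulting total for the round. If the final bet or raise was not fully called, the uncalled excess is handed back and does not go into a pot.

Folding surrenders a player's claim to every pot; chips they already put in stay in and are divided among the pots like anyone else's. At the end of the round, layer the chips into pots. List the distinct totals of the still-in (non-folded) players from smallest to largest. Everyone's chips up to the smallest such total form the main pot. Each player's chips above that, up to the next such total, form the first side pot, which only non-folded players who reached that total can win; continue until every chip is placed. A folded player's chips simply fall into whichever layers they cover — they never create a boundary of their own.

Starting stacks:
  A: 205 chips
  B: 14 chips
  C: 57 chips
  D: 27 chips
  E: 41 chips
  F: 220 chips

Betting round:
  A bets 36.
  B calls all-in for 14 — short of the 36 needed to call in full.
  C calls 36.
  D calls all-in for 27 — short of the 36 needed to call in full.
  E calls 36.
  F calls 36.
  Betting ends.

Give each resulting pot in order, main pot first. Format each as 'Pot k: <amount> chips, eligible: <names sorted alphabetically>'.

Pot 1: 84 chips, eligible: A, B, C, D, E, F
Pot 2: 65 chips, eligible: A, C, D, E, F
Pot 3: 36 chips, eligible: A, C, E, F

Derivation:
Contributions: A=36, B=14, C=36, D=27, E=36, F=36
Pot levels (distinct totals of non-folded players): 14, 27, 36
Layer 1-14: 14 each from A, B, C, D, E, F = 14*6 = 84 chips; eligible A, B, C, D, E, F
Layer 15-27: 13 each from A, C, D, E, F = 13*5 = 65 chips; eligible A, C, D, E, F
Layer 28-36: 9 each from A, C, E, F = 9*4 = 36 chips; eligible A, C, E, F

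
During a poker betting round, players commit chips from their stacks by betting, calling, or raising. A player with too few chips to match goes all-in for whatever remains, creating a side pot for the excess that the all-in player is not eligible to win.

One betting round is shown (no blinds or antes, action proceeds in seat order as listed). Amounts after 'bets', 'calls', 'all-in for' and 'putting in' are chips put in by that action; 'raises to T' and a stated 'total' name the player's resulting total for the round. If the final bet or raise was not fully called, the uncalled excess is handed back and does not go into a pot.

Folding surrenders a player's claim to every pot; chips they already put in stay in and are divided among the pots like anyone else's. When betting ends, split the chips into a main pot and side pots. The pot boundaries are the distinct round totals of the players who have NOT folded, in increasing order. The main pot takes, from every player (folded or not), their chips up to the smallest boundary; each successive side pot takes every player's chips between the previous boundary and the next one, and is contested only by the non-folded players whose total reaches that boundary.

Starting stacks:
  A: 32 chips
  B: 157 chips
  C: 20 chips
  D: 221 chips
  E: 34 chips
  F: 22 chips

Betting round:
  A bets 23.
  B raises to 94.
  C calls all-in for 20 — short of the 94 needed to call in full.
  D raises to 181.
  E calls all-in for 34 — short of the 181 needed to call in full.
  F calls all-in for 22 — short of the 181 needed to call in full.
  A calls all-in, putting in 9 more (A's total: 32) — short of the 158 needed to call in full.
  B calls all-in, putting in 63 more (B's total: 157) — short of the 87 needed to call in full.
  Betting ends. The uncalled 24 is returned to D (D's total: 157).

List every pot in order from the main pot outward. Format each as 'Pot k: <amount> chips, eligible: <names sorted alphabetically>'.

Contributions (after 24 returned to D): A=32, B=157, C=20, D=157, E=34, F=22
Pot levels (distinct totals of non-folded players): 20, 22, 32, 34, 157
Layer 1-20: 20 each from A, B, C, D, E, F = 20*6 = 120 chips; eligible A, B, C, D, E, F
Layer 21-22: 2 each from A, B, D, E, F = 2*5 = 10 chips; eligible A, B, D, E, F
Layer 23-32: 10 each from A, B, D, E = 10*4 = 40 chips; eligible A, B, D, E
Layer 33-34: 2 each from B, D, E = 2*3 = 6 chips; eligible B, D, E
Layer 35-157: 123 each from B, D = 123*2 = 246 chips; eligible B, D

Pot 1: 120 chips, eligible: A, B, C, D, E, F
Pot 2: 10 chips, eligible: A, B, D, E, F
Pot 3: 40 chips, eligible: A, B, D, E
Pot 4: 6 chips, eligible: B, D, E
Pot 5: 246 chips, eligible: B, D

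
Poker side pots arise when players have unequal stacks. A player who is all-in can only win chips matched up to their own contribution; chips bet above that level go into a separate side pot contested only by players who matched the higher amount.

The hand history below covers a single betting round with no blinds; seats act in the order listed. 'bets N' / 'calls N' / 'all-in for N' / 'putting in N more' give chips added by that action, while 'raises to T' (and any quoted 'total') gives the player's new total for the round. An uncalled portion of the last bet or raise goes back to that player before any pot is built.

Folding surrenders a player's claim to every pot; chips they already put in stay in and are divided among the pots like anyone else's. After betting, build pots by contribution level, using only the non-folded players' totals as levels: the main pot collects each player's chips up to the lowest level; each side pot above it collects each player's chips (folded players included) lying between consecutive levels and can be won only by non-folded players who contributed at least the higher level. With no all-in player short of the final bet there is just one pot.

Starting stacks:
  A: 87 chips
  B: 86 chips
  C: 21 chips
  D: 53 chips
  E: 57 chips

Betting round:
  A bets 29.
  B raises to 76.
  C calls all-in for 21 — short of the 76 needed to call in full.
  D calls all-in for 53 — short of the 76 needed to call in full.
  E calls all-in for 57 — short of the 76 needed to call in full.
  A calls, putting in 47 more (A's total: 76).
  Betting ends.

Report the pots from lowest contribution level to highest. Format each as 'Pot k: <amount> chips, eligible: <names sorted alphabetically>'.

Contributions: A=76, B=76, C=21, D=53, E=57
Pot levels (distinct totals of non-folded players): 21, 53, 57, 76
Layer 1-21: 21 each from A, B, C, D, E = 21*5 = 105 chips; eligible A, B, C, D, E
Layer 22-53: 32 each from A, B, D, E = 32*4 = 128 chips; eligible A, B, D, E
Layer 54-57: 4 each from A, B, E = 4*3 = 12 chips; eligible A, B, E
Layer 58-76: 19 each from A, B = 19*2 = 38 chips; eligible A, B

Pot 1: 105 chips, eligible: A, B, C, D, E
Pot 2: 128 chips, eligible: A, B, D, E
Pot 3: 12 chips, eligible: A, B, E
Pot 4: 38 chips, eligible: A, B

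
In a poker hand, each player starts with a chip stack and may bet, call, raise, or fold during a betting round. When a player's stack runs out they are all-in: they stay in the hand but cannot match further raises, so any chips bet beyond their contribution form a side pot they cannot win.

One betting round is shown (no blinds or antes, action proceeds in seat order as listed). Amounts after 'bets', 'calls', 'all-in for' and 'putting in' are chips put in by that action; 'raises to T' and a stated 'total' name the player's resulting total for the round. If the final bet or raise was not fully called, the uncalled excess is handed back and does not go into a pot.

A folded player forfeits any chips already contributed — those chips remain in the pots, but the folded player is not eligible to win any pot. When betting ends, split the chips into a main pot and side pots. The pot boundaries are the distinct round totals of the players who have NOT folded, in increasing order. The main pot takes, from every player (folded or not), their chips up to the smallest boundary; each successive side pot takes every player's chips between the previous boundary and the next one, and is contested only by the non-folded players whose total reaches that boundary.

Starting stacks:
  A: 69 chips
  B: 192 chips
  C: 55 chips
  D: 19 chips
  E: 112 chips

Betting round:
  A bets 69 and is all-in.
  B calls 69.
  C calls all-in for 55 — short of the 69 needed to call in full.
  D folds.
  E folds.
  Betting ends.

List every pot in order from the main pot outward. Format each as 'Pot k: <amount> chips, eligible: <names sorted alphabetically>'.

Contributions: A=69, B=69, C=55
Folded: D, E
Pot levels (distinct totals of non-folded players): 55, 69
Layer 1-55: 55 each from A, B, C = 55*3 = 165 chips; eligible A, B, C
Layer 56-69: 14 each from A, B = 14*2 = 28 chips; eligible A, B

Pot 1: 165 chips, eligible: A, B, C
Pot 2: 28 chips, eligible: A, B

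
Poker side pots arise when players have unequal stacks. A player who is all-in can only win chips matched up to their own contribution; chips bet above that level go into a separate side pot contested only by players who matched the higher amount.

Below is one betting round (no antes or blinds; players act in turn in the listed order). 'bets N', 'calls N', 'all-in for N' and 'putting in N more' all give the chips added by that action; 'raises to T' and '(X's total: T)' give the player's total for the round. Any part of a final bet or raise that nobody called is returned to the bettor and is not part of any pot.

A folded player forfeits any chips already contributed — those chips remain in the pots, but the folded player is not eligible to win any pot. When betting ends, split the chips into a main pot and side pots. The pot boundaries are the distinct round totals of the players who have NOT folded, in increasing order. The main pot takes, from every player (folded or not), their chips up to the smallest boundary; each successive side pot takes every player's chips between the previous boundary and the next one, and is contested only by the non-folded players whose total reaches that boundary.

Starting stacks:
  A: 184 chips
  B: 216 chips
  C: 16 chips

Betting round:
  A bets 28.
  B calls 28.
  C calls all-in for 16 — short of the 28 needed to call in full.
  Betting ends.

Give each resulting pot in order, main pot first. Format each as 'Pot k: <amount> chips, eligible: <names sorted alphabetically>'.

Pot 1: 48 chips, eligible: A, B, C
Pot 2: 24 chips, eligible: A, B

Derivation:
Contributions: A=28, B=28, C=16
Pot levels (distinct totals of non-folded players): 16, 28
Layer 1-16: 16 each from A, B, C = 16*3 = 48 chips; eligible A, B, C
Layer 17-28: 12 each from A, B = 12*2 = 24 chips; eligible A, B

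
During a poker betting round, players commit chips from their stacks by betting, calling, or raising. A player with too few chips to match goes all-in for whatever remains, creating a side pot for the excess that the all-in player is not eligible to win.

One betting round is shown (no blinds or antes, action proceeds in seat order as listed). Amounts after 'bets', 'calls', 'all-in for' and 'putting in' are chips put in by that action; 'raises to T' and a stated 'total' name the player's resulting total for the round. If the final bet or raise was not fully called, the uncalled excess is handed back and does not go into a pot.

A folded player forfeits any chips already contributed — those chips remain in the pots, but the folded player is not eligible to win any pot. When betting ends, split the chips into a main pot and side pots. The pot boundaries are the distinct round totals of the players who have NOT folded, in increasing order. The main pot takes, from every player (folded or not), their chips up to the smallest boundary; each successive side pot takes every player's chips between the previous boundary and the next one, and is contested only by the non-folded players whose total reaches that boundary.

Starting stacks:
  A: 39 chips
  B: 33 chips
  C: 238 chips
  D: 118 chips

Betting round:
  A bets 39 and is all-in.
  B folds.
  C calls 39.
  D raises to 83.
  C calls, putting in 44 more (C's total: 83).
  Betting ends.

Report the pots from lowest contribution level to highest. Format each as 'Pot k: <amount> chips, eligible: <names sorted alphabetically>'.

Pot 1: 117 chips, eligible: A, C, D
Pot 2: 88 chips, eligible: C, D

Derivation:
Contributions: A=39, C=83, D=83
Folded: B
Pot levels (distinct totals of non-folded players): 39, 83
Layer 1-39: 39 each from A, C, D = 39*3 = 117 chips; eligible A, C, D
Layer 40-83: 44 each from C, D = 44*2 = 88 chips; eligible C, D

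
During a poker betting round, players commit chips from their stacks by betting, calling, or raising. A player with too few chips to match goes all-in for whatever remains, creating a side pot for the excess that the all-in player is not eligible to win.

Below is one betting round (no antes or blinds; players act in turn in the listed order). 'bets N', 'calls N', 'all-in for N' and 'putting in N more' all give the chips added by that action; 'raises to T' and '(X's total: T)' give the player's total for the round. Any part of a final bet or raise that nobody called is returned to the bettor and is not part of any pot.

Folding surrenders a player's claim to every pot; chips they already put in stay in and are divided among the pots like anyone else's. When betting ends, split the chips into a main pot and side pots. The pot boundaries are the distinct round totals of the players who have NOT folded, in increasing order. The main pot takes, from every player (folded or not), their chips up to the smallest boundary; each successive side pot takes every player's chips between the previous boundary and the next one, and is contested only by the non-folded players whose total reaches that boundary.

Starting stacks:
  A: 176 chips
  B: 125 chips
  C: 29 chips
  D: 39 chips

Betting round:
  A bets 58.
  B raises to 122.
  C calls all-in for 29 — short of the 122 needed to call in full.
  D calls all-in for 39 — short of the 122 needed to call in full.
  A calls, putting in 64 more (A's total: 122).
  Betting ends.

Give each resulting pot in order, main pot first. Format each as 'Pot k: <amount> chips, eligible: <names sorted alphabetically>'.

Contributions: A=122, B=122, C=29, D=39
Pot levels (distinct totals of non-folded players): 29, 39, 122
Layer 1-29: 29 each from A, B, C, D = 29*4 = 116 chips; eligible A, B, C, D
Layer 30-39: 10 each from A, B, D = 10*3 = 30 chips; eligible A, B, D
Layer 40-122: 83 each from A, B = 83*2 = 166 chips; eligible A, B

Pot 1: 116 chips, eligible: A, B, C, D
Pot 2: 30 chips, eligible: A, B, D
Pot 3: 166 chips, eligible: A, B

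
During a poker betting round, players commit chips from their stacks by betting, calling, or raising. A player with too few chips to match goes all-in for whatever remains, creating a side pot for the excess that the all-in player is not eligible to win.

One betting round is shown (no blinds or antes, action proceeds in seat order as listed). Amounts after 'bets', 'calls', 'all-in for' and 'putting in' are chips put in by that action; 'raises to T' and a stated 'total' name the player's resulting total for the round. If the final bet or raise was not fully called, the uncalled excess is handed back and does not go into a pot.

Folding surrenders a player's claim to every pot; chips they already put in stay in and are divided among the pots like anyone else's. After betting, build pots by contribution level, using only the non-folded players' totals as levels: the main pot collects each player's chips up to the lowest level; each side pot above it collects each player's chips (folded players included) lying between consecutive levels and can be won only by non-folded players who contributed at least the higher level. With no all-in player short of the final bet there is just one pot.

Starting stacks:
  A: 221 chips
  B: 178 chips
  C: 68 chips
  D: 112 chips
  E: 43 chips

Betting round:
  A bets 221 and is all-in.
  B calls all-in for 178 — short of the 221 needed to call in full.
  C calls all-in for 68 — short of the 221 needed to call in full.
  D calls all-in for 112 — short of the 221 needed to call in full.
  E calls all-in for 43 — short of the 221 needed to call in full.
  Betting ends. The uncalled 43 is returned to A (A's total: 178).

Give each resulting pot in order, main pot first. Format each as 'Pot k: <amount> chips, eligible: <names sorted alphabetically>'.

Contributions (after 43 returned to A): A=178, B=178, C=68, D=112, E=43
Pot levels (distinct totals of non-folded players): 43, 68, 112, 178
Layer 1-43: 43 each from A, B, C, D, E = 43*5 = 215 chips; eligible A, B, C, D, E
Layer 44-68: 25 each from A, B, C, D = 25*4 = 100 chips; eligible A, B, C, D
Layer 69-112: 44 each from A, B, D = 44*3 = 132 chips; eligible A, B, D
Layer 113-178: 66 each from A, B = 66*2 = 132 chips; eligible A, B

Pot 1: 215 chips, eligible: A, B, C, D, E
Pot 2: 100 chips, eligible: A, B, C, D
Pot 3: 132 chips, eligible: A, B, D
Pot 4: 132 chips, eligible: A, B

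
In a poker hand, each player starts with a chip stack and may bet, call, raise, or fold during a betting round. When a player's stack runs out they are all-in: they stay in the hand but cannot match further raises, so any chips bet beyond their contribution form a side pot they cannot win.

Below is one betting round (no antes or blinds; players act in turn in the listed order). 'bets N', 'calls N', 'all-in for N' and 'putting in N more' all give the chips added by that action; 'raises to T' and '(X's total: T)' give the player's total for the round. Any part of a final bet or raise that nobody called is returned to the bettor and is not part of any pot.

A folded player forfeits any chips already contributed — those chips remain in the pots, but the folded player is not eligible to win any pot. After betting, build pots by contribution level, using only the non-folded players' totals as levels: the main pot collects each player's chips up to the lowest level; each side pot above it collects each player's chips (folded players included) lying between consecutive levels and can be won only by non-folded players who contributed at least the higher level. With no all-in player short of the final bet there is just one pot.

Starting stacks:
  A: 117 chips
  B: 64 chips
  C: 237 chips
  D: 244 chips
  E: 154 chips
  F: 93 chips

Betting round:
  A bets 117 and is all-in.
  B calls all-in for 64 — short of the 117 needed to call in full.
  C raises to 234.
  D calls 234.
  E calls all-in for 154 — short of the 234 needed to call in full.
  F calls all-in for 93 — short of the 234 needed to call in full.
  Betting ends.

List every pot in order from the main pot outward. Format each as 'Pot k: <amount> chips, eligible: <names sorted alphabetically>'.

Contributions: A=117, B=64, C=234, D=234, E=154, F=93
Pot levels (distinct totals of non-folded players): 64, 93, 117, 154, 234
Layer 1-64: 64 each from A, B, C, D, E, F = 64*6 = 384 chips; eligible A, B, C, D, E, F
Layer 65-93: 29 each from A, C, D, E, F = 29*5 = 145 chips; eligible A, C, D, E, F
Layer 94-117: 24 each from A, C, D, E = 24*4 = 96 chips; eligible A, C, D, E
Layer 118-154: 37 each from C, D, E = 37*3 = 111 chips; eligible C, D, E
Layer 155-234: 80 each from C, D = 80*2 = 160 chips; eligible C, D

Pot 1: 384 chips, eligible: A, B, C, D, E, F
Pot 2: 145 chips, eligible: A, C, D, E, F
Pot 3: 96 chips, eligible: A, C, D, E
Pot 4: 111 chips, eligible: C, D, E
Pot 5: 160 chips, eligible: C, D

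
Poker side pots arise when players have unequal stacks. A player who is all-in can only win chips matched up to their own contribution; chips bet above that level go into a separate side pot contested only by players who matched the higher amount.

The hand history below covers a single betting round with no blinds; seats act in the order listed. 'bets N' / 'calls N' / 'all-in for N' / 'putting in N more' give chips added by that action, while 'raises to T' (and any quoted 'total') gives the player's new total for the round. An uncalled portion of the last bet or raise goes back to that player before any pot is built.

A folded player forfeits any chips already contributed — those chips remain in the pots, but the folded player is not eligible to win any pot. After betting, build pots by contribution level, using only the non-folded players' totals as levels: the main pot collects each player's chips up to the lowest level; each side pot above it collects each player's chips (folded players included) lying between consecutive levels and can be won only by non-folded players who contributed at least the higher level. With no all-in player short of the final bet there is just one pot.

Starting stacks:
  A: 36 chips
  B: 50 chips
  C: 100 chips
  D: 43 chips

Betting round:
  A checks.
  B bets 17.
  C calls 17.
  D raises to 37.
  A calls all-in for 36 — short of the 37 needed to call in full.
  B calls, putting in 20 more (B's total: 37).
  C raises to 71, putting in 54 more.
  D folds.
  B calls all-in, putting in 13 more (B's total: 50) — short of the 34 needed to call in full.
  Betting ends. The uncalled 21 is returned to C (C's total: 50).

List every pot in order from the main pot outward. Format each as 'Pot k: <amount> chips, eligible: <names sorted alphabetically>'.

Pot 1: 144 chips, eligible: A, B, C
Pot 2: 29 chips, eligible: B, C

Derivation:
Contributions (after 21 returned to C): A=36, B=50, C=50, D=37
Folded: D
Pot levels (distinct totals of non-folded players): 36, 50
Layer 1-36: 36 each from A, B, C, D = 36*4 = 144 chips; eligible A, B, C
Layer 37-50: B 14 + C 14 + D 1 = 29 chips; eligible B, C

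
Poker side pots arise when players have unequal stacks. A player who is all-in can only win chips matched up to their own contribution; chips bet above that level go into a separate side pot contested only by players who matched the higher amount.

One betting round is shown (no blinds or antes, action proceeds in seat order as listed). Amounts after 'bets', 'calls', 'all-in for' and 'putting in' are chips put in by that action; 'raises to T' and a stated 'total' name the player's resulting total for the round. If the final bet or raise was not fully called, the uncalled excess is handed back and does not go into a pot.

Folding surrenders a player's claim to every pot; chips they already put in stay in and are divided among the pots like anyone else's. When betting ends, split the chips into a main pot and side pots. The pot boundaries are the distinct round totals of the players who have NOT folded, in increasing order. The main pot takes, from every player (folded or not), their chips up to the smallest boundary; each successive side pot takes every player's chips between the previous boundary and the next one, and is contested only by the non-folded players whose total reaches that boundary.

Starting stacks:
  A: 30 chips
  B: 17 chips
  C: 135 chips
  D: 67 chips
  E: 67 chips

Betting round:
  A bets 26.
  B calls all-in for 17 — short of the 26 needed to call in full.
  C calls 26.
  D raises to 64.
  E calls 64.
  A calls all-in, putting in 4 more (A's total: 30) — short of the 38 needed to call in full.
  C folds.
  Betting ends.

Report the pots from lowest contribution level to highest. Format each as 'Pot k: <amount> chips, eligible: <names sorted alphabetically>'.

Pot 1: 85 chips, eligible: A, B, D, E
Pot 2: 48 chips, eligible: A, D, E
Pot 3: 68 chips, eligible: D, E

Derivation:
Contributions: A=30, B=17, C=26, D=64, E=64
Folded: C
Pot levels (distinct totals of non-folded players): 17, 30, 64
Layer 1-17: 17 each from A, B, C, D, E = 17*5 = 85 chips; eligible A, B, D, E
Layer 18-30: A 13 + C 9 + D 13 + E 13 = 48 chips; eligible A, D, E
Layer 31-64: 34 each from D, E = 34*2 = 68 chips; eligible D, E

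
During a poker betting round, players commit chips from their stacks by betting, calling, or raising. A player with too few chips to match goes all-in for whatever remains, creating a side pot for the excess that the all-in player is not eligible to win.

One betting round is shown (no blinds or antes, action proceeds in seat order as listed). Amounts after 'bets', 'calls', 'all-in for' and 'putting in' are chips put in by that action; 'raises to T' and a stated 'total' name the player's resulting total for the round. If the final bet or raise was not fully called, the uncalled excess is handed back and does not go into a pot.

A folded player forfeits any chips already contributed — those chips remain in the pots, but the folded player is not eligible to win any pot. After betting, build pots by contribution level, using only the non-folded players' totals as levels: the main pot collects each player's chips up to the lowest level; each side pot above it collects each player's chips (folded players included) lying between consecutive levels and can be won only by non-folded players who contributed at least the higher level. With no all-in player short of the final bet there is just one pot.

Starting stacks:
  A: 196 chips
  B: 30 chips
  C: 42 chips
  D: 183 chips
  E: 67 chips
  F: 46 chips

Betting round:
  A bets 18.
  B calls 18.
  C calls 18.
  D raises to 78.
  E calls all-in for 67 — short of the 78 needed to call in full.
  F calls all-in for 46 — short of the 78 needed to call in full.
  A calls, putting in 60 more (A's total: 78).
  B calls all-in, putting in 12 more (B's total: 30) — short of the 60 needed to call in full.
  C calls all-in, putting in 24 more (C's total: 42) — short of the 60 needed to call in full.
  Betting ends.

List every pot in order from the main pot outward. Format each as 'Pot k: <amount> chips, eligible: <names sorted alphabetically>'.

Contributions: A=78, B=30, C=42, D=78, E=67, F=46
Pot levels (distinct totals of non-folded players): 30, 42, 46, 67, 78
Layer 1-30: 30 each from A, B, C, D, E, F = 30*6 = 180 chips; eligible A, B, C, D, E, F
Layer 31-42: 12 each from A, C, D, E, F = 12*5 = 60 chips; eligible A, C, D, E, F
Layer 43-46: 4 each from A, D, E, F = 4*4 = 16 chips; eligible A, D, E, F
Layer 47-67: 21 each from A, D, E = 21*3 = 63 chips; eligible A, D, E
Layer 68-78: 11 each from A, D = 11*2 = 22 chips; eligible A, D

Pot 1: 180 chips, eligible: A, B, C, D, E, F
Pot 2: 60 chips, eligible: A, C, D, E, F
Pot 3: 16 chips, eligible: A, D, E, F
Pot 4: 63 chips, eligible: A, D, E
Pot 5: 22 chips, eligible: A, D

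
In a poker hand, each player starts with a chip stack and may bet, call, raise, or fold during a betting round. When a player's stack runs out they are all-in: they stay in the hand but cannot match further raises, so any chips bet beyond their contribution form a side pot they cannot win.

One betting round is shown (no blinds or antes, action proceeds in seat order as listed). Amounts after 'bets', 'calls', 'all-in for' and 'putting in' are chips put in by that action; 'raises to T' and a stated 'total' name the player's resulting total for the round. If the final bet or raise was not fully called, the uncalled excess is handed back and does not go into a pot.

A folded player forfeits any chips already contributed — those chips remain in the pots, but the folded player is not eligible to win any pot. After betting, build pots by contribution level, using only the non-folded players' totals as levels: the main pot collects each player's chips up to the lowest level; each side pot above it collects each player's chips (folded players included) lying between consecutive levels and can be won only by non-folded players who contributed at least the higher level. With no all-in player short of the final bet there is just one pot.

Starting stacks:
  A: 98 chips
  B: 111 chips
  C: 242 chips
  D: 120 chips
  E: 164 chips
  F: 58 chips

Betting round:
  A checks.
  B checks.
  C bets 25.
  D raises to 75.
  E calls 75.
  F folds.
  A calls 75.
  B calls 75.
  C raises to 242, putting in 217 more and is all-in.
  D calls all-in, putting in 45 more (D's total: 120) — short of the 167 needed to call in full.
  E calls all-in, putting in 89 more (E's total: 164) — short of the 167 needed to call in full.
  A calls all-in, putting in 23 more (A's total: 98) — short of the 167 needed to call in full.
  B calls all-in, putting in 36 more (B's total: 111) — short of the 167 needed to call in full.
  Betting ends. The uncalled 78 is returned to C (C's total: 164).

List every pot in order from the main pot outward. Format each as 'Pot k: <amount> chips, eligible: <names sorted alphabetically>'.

Contributions (after 78 returned to C): A=98, B=111, C=164, D=120, E=164
Folded: F
Pot levels (distinct totals of non-folded players): 98, 111, 120, 164
Layer 1-98: 98 each from A, B, C, D, E = 98*5 = 490 chips; eligible A, B, C, D, E
Layer 99-111: 13 each from B, C, D, E = 13*4 = 52 chips; eligible B, C, D, E
Layer 112-120: 9 each from C, D, E = 9*3 = 27 chips; eligible C, D, E
Layer 121-164: 44 each from C, E = 44*2 = 88 chips; eligible C, E

Pot 1: 490 chips, eligible: A, B, C, D, E
Pot 2: 52 chips, eligible: B, C, D, E
Pot 3: 27 chips, eligible: C, D, E
Pot 4: 88 chips, eligible: C, E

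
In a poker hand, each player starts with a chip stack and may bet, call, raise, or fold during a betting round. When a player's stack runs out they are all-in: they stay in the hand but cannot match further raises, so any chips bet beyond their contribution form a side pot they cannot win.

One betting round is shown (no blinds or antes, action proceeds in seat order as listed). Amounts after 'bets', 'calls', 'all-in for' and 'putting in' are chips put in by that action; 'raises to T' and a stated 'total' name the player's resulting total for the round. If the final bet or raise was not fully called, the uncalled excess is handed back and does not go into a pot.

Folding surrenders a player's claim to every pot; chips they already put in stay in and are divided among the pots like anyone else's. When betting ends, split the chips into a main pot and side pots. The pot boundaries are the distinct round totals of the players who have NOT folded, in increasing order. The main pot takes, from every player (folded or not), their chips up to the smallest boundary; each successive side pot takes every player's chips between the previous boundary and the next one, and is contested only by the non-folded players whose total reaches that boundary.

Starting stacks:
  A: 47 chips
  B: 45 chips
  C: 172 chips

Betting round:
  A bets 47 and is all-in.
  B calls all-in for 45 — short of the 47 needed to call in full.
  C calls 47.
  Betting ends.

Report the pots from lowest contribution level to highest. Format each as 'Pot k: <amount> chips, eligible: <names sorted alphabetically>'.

Contributions: A=47, B=45, C=47
Pot levels (distinct totals of non-folded players): 45, 47
Layer 1-45: 45 each from A, B, C = 45*3 = 135 chips; eligible A, B, C
Layer 46-47: 2 each from A, C = 2*2 = 4 chips; eligible A, C

Pot 1: 135 chips, eligible: A, B, C
Pot 2: 4 chips, eligible: A, C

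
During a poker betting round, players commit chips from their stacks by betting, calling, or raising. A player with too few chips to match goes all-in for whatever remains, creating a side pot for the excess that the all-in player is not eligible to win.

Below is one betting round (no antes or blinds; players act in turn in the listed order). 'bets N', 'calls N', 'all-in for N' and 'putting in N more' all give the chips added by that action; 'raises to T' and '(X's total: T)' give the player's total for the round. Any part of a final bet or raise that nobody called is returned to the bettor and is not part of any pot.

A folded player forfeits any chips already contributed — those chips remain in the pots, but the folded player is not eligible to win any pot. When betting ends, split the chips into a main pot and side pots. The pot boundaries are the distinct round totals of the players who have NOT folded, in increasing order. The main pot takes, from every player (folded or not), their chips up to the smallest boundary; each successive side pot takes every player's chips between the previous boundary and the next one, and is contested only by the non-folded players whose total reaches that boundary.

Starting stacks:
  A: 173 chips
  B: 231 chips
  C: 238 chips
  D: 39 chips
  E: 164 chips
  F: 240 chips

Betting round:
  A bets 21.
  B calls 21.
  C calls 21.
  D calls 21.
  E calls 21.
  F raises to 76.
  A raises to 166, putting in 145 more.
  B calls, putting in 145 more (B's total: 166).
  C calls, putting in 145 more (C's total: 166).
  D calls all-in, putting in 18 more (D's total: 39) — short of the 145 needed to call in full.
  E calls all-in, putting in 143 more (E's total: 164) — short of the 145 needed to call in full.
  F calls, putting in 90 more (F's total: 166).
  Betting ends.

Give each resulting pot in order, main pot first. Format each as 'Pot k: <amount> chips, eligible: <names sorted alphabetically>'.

Contributions: A=166, B=166, C=166, D=39, E=164, F=166
Pot levels (distinct totals of non-folded players): 39, 164, 166
Layer 1-39: 39 each from A, B, C, D, E, F = 39*6 = 234 chips; eligible A, B, C, D, E, F
Layer 40-164: 125 each from A, B, C, E, F = 125*5 = 625 chips; eligible A, B, C, E, F
Layer 165-166: 2 each from A, B, C, F = 2*4 = 8 chips; eligible A, B, C, F

Pot 1: 234 chips, eligible: A, B, C, D, E, F
Pot 2: 625 chips, eligible: A, B, C, E, F
Pot 3: 8 chips, eligible: A, B, C, F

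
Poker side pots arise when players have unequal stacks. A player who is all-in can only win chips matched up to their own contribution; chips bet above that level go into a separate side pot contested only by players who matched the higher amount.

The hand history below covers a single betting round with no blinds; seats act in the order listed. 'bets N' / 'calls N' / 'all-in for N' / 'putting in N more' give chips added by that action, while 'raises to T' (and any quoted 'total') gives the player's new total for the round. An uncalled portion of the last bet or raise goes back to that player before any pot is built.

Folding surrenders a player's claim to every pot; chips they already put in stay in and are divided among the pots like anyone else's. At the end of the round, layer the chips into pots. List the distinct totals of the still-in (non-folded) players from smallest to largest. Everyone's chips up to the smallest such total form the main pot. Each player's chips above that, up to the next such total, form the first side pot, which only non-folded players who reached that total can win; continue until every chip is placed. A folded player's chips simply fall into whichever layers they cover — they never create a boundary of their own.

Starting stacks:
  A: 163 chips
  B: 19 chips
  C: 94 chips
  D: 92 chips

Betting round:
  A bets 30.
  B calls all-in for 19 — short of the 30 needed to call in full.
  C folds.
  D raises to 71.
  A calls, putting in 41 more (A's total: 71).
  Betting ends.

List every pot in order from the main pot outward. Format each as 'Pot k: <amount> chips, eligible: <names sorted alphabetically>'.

Pot 1: 57 chips, eligible: A, B, D
Pot 2: 104 chips, eligible: A, D

Derivation:
Contributions: A=71, B=19, D=71
Folded: C
Pot levels (distinct totals of non-folded players): 19, 71
Layer 1-19: 19 each from A, B, D = 19*3 = 57 chips; eligible A, B, D
Layer 20-71: 52 each from A, D = 52*2 = 104 chips; eligible A, D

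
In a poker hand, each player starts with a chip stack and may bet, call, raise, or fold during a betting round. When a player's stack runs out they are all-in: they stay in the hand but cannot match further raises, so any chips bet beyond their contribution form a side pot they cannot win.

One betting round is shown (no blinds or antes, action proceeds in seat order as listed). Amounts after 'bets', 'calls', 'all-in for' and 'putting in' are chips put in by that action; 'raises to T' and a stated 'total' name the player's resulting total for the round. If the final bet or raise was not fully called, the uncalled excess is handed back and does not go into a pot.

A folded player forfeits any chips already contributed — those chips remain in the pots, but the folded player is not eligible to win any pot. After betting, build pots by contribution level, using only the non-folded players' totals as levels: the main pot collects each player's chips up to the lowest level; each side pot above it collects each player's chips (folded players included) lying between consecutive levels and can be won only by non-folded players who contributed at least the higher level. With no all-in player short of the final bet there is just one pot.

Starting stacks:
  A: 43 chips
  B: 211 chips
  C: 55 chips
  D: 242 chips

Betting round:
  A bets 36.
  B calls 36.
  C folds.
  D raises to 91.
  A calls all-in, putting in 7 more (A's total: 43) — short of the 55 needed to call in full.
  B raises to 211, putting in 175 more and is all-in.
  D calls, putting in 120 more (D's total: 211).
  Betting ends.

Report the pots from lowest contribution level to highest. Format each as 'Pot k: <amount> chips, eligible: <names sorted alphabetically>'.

Pot 1: 129 chips, eligible: A, B, D
Pot 2: 336 chips, eligible: B, D

Derivation:
Contributions: A=43, B=211, D=211
Folded: C
Pot levels (distinct totals of non-folded players): 43, 211
Layer 1-43: 43 each from A, B, D = 43*3 = 129 chips; eligible A, B, D
Layer 44-211: 168 each from B, D = 168*2 = 336 chips; eligible B, D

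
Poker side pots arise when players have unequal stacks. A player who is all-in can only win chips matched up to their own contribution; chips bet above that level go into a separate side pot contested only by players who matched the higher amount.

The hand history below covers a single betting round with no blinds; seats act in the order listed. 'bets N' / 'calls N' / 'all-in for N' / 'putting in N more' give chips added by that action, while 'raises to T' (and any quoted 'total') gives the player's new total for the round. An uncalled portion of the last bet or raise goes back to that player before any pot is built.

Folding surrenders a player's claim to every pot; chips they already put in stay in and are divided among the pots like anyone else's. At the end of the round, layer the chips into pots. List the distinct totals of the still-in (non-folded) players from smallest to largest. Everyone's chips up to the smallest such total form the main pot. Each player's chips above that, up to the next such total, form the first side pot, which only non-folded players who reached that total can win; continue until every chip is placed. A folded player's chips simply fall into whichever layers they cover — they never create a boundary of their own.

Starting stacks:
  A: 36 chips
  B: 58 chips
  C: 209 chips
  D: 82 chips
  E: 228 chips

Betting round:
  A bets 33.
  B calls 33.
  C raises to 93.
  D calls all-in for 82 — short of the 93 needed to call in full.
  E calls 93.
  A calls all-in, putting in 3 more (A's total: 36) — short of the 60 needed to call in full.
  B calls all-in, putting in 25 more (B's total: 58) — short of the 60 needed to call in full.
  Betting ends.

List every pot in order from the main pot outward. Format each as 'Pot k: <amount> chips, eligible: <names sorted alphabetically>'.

Pot 1: 180 chips, eligible: A, B, C, D, E
Pot 2: 88 chips, eligible: B, C, D, E
Pot 3: 72 chips, eligible: C, D, E
Pot 4: 22 chips, eligible: C, E

Derivation:
Contributions: A=36, B=58, C=93, D=82, E=93
Pot levels (distinct totals of non-folded players): 36, 58, 82, 93
Layer 1-36: 36 each from A, B, C, D, E = 36*5 = 180 chips; eligible A, B, C, D, E
Layer 37-58: 22 each from B, C, D, E = 22*4 = 88 chips; eligible B, C, D, E
Layer 59-82: 24 each from C, D, E = 24*3 = 72 chips; eligible C, D, E
Layer 83-93: 11 each from C, E = 11*2 = 22 chips; eligible C, E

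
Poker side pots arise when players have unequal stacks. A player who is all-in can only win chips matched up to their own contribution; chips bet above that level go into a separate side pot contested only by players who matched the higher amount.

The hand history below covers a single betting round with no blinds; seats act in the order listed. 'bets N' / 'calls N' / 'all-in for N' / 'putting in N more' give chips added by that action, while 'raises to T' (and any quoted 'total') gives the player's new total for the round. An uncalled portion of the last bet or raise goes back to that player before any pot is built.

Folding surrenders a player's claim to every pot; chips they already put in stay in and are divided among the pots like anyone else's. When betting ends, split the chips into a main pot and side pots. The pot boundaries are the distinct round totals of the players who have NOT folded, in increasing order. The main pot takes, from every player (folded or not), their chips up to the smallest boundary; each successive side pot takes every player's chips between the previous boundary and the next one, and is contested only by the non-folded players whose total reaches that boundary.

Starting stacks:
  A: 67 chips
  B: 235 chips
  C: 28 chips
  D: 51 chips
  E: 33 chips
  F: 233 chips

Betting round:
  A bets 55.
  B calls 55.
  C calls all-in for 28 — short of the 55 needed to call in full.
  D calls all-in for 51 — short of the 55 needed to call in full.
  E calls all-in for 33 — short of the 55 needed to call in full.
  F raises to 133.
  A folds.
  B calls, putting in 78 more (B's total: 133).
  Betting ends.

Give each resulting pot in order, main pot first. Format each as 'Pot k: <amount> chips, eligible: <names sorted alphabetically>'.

Contributions: A=55, B=133, C=28, D=51, E=33, F=133
Folded: A
Pot levels (distinct totals of non-folded players): 28, 33, 51, 133
Layer 1-28: 28 each from A, B, C, D, E, F = 28*6 = 168 chips; eligible B, C, D, E, F
Layer 29-33: 5 each from A, B, D, E, F = 5*5 = 25 chips; eligible B, D, E, F
Layer 34-51: 18 each from A, B, D, F = 18*4 = 72 chips; eligible B, D, F
Layer 52-133: A 4 + B 82 + F 82 = 168 chips; eligible B, F

Pot 1: 168 chips, eligible: B, C, D, E, F
Pot 2: 25 chips, eligible: B, D, E, F
Pot 3: 72 chips, eligible: B, D, F
Pot 4: 168 chips, eligible: B, F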